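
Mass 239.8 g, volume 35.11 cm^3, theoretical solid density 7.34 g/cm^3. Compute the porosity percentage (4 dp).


rho_part = 239.8 / 35.11 = 6.82996297 g/cm^3
Porosity = (1 - 6.82996297/7.34)*100 = 6.9487 %


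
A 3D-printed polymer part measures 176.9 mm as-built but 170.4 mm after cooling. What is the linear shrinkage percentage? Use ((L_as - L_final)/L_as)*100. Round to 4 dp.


Shrinkage = ((176.9-170.4)/176.9)*100 = 3.6744 %


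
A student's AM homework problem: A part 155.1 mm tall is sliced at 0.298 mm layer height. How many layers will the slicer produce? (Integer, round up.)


Layers = ceil(155.1/0.298) = 521


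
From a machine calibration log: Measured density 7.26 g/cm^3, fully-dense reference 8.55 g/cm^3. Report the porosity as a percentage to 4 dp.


Porosity = (1-7.26/8.55)*100 = 15.0877 %


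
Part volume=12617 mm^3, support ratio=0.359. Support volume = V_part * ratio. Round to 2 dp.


V_support = 12617 * 0.359 = 4529.5 mm^3


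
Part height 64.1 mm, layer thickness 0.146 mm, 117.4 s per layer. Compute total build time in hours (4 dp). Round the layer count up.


Layers = ceil(64.1/0.146) = 440
t = 440 * 117.4 / 3600 = 14.3489 hrs


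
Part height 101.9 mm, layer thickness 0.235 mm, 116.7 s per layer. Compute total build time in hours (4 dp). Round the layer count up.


Layers = ceil(101.9/0.235) = 434
t = 434 * 116.7 / 3600 = 14.0688 hrs


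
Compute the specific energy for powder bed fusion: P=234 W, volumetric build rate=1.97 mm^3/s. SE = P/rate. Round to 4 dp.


SE = 234 / 1.97 = 118.7817 J/mm^3


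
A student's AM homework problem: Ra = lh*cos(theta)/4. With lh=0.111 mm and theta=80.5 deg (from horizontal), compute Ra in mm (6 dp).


Ra = 0.111 * cos(80.5) / 4 = 0.00458 mm


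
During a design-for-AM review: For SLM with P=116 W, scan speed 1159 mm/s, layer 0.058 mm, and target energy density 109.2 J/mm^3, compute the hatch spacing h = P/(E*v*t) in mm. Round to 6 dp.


h = 116 / (109.2*1159*0.058) = 0.015802 mm


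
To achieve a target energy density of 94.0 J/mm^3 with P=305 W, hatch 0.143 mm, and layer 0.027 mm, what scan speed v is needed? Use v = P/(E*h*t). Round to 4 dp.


v = 305 / (94.0*0.143*0.027) = 840.3732 mm/s


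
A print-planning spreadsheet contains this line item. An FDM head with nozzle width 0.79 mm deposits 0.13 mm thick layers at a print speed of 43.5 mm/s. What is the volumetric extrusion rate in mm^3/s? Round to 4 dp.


Rate = 0.79 * 0.13 * 43.5 = 4.4675 mm^3/s


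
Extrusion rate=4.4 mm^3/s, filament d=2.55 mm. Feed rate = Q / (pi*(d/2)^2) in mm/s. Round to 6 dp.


A = pi*(2.55/2)^2 = 5.107052
v = 4.4 / 5.107052 = 0.861554 mm/s


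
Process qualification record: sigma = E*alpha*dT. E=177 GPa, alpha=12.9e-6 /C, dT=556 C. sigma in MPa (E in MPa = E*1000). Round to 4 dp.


sigma = 177*1000 * 12.9e-6 * 556 = 1269.5148 MPa


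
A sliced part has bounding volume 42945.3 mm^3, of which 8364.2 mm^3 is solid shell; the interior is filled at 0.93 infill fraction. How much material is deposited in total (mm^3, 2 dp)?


V_infill = (42945.3 - 8364.2) * 0.93 = 32160.42
V_total = 8364.2 + 32160.42 = 40524.62 mm^3


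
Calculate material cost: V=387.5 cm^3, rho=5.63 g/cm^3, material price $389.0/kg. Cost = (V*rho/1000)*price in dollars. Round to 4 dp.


Mass = 387.5*5.63/1000 = 2.181625 kg
Cost = 2.181625 * 389.0 = 848.6521 $


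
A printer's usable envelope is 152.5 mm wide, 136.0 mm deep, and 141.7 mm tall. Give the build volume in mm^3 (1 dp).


V = 152.5 * 136.0 * 141.7 = 2938858.0 mm^3


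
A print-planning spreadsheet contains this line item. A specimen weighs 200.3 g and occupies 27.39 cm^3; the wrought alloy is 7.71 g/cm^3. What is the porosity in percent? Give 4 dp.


rho_part = 200.3 / 27.39 = 7.31288792 g/cm^3
Porosity = (1 - 7.31288792/7.71)*100 = 5.1506 %


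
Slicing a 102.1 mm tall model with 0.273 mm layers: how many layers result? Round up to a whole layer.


Layers = ceil(102.1/0.273) = 374


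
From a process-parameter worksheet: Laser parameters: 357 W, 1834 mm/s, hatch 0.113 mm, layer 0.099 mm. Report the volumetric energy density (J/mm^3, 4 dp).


E = 357 / (1834*0.113*0.099) = 17.4002 J/mm^3


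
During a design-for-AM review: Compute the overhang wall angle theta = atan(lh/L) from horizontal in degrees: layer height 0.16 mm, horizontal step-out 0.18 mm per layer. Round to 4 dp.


angle = atan(0.16/0.18) = 41.6335 degrees


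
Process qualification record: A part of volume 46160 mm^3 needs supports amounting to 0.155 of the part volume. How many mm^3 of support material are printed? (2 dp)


V_support = 46160 * 0.155 = 7154.8 mm^3


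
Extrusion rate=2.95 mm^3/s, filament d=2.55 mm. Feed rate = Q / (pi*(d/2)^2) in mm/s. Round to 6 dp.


A = pi*(2.55/2)^2 = 5.107052
v = 2.95 / 5.107052 = 0.577633 mm/s


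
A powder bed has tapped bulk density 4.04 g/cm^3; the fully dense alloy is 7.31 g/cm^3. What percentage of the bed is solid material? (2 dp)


Packing = (4.04/7.31)*100 = 55.27 %


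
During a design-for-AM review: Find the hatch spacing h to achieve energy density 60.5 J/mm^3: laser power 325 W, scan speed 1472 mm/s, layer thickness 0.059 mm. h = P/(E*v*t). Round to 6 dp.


h = 325 / (60.5*1472*0.059) = 0.061854 mm


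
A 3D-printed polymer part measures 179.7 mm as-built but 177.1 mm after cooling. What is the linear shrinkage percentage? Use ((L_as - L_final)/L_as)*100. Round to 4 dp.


Shrinkage = ((179.7-177.1)/179.7)*100 = 1.4469 %


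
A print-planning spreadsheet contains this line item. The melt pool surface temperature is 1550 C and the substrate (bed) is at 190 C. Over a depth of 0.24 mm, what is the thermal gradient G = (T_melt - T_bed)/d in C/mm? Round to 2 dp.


G = (1550-190)/0.24 = 5666.67 C/mm


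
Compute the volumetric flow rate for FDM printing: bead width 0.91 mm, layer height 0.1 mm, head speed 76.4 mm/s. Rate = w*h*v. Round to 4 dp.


Rate = 0.91 * 0.1 * 76.4 = 6.9524 mm^3/s


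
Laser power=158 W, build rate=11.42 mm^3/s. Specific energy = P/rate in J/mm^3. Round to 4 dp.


SE = 158 / 11.42 = 13.8354 J/mm^3


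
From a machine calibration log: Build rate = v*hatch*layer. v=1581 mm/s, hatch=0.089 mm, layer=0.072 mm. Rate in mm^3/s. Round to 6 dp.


Rate = 1581 * 0.089 * 0.072 = 10.131048 mm^3/s


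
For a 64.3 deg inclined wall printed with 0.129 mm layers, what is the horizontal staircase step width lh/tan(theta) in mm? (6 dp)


step = 0.129 / tan(64.3) = 0.062084 mm


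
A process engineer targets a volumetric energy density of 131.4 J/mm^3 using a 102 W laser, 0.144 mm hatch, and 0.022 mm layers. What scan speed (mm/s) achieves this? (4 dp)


v = 102 / (131.4*0.144*0.022) = 245.0302 mm/s


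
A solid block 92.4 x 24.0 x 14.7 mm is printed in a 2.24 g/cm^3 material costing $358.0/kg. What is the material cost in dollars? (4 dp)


V = 92.4 * 24.0 * 14.7 = 32598.72 mm^3 = 32.59872 cm^3
Mass = 32.59872 * 2.24 / 1000 = 0.07302113 kg
Cost = 0.07302113 * 358.0 = 26.1416 $


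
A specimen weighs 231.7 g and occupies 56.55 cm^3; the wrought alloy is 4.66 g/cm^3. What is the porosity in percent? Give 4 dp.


rho_part = 231.7 / 56.55 = 4.09725906 g/cm^3
Porosity = (1 - 4.09725906/4.66)*100 = 12.076 %


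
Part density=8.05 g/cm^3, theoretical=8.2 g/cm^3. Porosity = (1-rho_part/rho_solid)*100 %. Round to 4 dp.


Porosity = (1-8.05/8.2)*100 = 1.8293 %


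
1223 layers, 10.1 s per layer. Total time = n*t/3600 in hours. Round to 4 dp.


t = 1223 * 10.1 / 3600 = 3.4312 hrs


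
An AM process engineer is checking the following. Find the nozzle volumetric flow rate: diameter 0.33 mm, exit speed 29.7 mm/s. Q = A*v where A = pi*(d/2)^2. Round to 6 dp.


A = pi*(0.33/2)^2 = 0.08552986 mm^2
Q = 0.08552986 * 29.7 = 2.540237 mm^3/s


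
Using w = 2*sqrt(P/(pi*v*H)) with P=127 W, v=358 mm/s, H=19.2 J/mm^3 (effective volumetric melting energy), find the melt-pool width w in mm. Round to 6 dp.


w = 2*sqrt(127/(pi*358*19.2)) = 0.153379 mm


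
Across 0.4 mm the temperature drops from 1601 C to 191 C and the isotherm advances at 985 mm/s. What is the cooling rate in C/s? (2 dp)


G = (1601-191)/0.4 = 3525.0 C/mm
CR = 3525.0 * 985 = 3472125.0 C/s


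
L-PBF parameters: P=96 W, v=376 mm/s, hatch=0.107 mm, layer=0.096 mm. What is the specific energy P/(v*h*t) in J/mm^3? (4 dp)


Build rate = 376 * 0.107 * 0.096 = 3.862272 mm^3/s
SE = 96 / 3.862272 = 24.8558 J/mm^3


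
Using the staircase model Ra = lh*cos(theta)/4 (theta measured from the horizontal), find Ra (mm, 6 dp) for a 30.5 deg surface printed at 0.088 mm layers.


Ra = 0.088 * cos(30.5) / 4 = 0.018956 mm


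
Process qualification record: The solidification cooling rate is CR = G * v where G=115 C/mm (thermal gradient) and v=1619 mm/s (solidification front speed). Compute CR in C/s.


CR = 115 * 1619 = 186185 C/s


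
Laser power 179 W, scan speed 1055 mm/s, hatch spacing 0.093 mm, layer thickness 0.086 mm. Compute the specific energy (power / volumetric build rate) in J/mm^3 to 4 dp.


Build rate = 1055 * 0.093 * 0.086 = 8.43789 mm^3/s
SE = 179 / 8.43789 = 21.2138 J/mm^3


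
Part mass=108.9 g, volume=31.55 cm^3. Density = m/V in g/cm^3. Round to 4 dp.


rho = 108.9 / 31.55 = 3.4517 g/cm^3


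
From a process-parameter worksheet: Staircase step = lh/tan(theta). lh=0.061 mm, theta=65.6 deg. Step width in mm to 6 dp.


step = 0.061 / tan(65.6) = 0.027671 mm


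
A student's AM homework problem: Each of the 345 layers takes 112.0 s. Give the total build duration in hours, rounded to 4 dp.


t = 345 * 112.0 / 3600 = 10.7333 hrs


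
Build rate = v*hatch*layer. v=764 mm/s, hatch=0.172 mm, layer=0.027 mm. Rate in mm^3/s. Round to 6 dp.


Rate = 764 * 0.172 * 0.027 = 3.548016 mm^3/s


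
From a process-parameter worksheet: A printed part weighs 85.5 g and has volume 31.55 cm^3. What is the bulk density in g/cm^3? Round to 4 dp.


rho = 85.5 / 31.55 = 2.71 g/cm^3


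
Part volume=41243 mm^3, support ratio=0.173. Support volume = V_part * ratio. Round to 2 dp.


V_support = 41243 * 0.173 = 7135.04 mm^3


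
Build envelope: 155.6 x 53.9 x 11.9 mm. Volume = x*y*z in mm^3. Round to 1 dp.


V = 155.6 * 53.9 * 11.9 = 99803.4 mm^3


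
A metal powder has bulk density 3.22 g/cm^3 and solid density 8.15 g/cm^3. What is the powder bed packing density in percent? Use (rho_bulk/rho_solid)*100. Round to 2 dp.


Packing = (3.22/8.15)*100 = 39.51 %


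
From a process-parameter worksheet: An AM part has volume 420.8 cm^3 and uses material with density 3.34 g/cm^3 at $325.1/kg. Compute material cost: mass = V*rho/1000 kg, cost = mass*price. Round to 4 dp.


Mass = 420.8*3.34/1000 = 1.405472 kg
Cost = 1.405472 * 325.1 = 456.9189 $


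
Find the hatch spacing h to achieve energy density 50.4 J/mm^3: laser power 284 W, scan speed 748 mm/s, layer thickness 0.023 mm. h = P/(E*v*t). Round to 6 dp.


h = 284 / (50.4*748*0.023) = 0.327535 mm


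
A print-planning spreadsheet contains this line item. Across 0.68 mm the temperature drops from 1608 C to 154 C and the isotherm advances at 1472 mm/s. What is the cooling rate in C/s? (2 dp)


G = (1608-154)/0.68 = 2138.23529412 C/mm
CR = 2138.23529412 * 1472 = 3147482.35 C/s


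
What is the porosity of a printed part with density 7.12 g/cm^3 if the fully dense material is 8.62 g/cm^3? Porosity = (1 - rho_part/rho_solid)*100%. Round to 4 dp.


Porosity = (1-7.12/8.62)*100 = 17.4014 %


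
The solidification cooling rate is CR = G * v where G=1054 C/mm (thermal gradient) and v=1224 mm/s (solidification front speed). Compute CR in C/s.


CR = 1054 * 1224 = 1290096 C/s


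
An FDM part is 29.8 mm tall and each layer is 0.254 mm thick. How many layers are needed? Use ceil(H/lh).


Layers = ceil(29.8/0.254) = 118


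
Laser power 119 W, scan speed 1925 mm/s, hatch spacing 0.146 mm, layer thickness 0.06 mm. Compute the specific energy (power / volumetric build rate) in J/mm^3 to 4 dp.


Build rate = 1925 * 0.146 * 0.06 = 16.863 mm^3/s
SE = 119 / 16.863 = 7.0569 J/mm^3


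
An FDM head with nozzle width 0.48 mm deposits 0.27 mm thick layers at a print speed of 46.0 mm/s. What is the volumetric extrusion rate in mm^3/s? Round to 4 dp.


Rate = 0.48 * 0.27 * 46.0 = 5.9616 mm^3/s


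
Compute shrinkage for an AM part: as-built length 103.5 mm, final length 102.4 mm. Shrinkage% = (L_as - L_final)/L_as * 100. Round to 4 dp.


Shrinkage = ((103.5-102.4)/103.5)*100 = 1.0628 %


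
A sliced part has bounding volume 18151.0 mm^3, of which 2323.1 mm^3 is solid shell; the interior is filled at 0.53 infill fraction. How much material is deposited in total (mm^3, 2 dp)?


V_infill = (18151.0 - 2323.1) * 0.53 = 8388.79
V_total = 2323.1 + 8388.79 = 10711.89 mm^3


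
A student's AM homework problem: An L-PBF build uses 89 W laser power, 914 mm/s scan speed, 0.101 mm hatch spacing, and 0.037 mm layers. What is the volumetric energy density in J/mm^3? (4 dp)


E = 89 / (914*0.101*0.037) = 26.0568 J/mm^3


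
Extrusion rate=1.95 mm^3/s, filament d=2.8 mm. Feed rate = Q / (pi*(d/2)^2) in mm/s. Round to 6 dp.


A = pi*(2.8/2)^2 = 6.157522
v = 1.95 / 6.157522 = 0.316686 mm/s


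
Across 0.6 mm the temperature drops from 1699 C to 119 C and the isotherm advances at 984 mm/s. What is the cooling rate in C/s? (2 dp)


G = (1699-119)/0.6 = 2633.33333333 C/mm
CR = 2633.33333333 * 984 = 2591200.0 C/s


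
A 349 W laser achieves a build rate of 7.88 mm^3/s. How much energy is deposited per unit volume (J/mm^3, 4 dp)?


SE = 349 / 7.88 = 44.2893 J/mm^3


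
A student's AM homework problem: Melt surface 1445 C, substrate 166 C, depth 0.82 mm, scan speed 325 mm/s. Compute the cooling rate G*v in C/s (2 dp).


G = (1445-166)/0.82 = 1559.75609756 C/mm
CR = 1559.75609756 * 325 = 506920.73 C/s


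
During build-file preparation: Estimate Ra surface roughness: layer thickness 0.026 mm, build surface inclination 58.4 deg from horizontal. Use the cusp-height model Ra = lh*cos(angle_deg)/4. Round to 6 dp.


Ra = 0.026 * cos(58.4) / 4 = 0.003406 mm


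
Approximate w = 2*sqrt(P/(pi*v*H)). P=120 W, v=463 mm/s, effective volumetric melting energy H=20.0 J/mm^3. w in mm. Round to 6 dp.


w = 2*sqrt(120/(pi*463*20.0)) = 0.128452 mm


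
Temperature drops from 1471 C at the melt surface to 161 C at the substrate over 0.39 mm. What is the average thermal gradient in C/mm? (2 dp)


G = (1471-161)/0.39 = 3358.97 C/mm


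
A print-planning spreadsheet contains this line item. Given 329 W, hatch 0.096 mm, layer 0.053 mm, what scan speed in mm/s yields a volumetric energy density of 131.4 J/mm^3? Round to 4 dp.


v = 329 / (131.4*0.096*0.053) = 492.1001 mm/s


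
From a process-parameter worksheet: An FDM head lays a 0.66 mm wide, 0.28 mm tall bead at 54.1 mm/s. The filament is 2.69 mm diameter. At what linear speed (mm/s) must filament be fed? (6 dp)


Q = 0.66 * 0.28 * 54.1 = 9.99768 mm^3/s
A_fil = pi*(2.69/2)^2 = 5.68321965 mm^2
v_feed = 9.99768 / 5.68321965 = 1.759158 mm/s


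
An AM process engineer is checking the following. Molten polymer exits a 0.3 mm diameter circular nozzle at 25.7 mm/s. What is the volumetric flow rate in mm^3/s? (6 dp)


A = pi*(0.3/2)^2 = 0.07068583 mm^2
Q = 0.07068583 * 25.7 = 1.816626 mm^3/s


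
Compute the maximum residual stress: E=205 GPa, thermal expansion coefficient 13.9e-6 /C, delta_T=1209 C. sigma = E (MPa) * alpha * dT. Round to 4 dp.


sigma = 205*1000 * 13.9e-6 * 1209 = 3445.0455 MPa


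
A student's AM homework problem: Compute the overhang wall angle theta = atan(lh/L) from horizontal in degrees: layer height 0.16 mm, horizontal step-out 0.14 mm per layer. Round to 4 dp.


angle = atan(0.16/0.14) = 48.8141 degrees


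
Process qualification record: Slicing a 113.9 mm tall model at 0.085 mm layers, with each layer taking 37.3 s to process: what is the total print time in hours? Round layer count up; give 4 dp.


Layers = ceil(113.9/0.085) = 1340
t = 1340 * 37.3 / 3600 = 13.8839 hrs


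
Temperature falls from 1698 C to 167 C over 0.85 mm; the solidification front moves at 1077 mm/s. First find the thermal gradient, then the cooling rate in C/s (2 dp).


G = (1698-167)/0.85 = 1801.17647059 C/mm
CR = 1801.17647059 * 1077 = 1939867.06 C/s


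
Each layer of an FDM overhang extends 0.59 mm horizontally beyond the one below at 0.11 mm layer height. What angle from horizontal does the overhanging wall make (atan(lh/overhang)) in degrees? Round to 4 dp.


angle = atan(0.11/0.59) = 10.561 degrees


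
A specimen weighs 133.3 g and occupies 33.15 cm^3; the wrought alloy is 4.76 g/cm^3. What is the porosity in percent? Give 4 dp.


rho_part = 133.3 / 33.15 = 4.02111614 g/cm^3
Porosity = (1 - 4.02111614/4.76)*100 = 15.5228 %


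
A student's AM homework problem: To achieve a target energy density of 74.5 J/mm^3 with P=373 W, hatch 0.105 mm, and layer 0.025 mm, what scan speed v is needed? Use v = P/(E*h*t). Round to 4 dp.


v = 373 / (74.5*0.105*0.025) = 1907.3186 mm/s


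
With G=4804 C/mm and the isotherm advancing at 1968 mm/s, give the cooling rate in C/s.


CR = 4804 * 1968 = 9454272 C/s


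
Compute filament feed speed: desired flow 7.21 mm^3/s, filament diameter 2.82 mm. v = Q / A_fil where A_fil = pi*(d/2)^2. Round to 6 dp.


A = pi*(2.82/2)^2 = 6.2458
v = 7.21 / 6.2458 = 1.154376 mm/s


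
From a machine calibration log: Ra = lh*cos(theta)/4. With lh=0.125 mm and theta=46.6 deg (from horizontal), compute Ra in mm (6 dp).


Ra = 0.125 * cos(46.6) / 4 = 0.021471 mm


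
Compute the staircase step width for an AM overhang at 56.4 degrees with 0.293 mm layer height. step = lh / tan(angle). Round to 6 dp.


step = 0.293 / tan(56.4) = 0.194669 mm


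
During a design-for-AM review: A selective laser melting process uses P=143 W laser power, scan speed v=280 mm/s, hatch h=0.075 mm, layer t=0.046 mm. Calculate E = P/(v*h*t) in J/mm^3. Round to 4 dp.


E = 143 / (280*0.075*0.046) = 148.0331 J/mm^3


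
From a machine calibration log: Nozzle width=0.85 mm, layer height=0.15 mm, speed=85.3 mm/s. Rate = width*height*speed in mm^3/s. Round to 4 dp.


Rate = 0.85 * 0.15 * 85.3 = 10.8758 mm^3/s


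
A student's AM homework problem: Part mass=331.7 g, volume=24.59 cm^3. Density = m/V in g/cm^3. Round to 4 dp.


rho = 331.7 / 24.59 = 13.4892 g/cm^3


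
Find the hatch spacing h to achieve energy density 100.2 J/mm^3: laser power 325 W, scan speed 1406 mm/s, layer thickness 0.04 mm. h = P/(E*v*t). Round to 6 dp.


h = 325 / (100.2*1406*0.04) = 0.057673 mm


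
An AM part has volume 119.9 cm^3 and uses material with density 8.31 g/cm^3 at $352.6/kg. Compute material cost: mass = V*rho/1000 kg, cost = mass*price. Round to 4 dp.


Mass = 119.9*8.31/1000 = 0.996369 kg
Cost = 0.996369 * 352.6 = 351.3197 $


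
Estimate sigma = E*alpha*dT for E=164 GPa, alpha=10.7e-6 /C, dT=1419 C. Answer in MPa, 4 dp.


sigma = 164*1000 * 10.7e-6 * 1419 = 2490.0612 MPa


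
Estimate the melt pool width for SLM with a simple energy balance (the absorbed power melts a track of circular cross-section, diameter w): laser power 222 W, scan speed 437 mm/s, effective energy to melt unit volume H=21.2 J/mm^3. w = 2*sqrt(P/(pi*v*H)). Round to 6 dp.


w = 2*sqrt(222/(pi*437*21.2)) = 0.174672 mm


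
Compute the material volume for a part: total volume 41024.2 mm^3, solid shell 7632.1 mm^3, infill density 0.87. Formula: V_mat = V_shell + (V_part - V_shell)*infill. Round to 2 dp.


V_infill = (41024.2 - 7632.1) * 0.87 = 29051.13
V_total = 7632.1 + 29051.13 = 36683.23 mm^3


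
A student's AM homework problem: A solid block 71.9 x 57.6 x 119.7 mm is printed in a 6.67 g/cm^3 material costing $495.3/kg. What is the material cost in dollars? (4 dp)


V = 71.9 * 57.6 * 119.7 = 495730.368 mm^3 = 495.730368 cm^3
Mass = 495.730368 * 6.67 / 1000 = 3.30652155 kg
Cost = 3.30652155 * 495.3 = 1637.7201 $


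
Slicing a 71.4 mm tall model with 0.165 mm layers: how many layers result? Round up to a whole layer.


Layers = ceil(71.4/0.165) = 433


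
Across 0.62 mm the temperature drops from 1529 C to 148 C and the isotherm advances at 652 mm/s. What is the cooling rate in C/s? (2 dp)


G = (1529-148)/0.62 = 2227.41935484 C/mm
CR = 2227.41935484 * 652 = 1452277.42 C/s


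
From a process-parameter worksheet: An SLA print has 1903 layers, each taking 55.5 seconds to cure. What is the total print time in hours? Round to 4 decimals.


t = 1903 * 55.5 / 3600 = 29.3379 hrs


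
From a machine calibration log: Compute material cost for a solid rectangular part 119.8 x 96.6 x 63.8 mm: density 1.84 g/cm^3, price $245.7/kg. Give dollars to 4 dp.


V = 119.8 * 96.6 * 63.8 = 738336.984 mm^3 = 738.336984 cm^3
Mass = 738.336984 * 1.84 / 1000 = 1.35854005 kg
Cost = 1.35854005 * 245.7 = 333.7933 $


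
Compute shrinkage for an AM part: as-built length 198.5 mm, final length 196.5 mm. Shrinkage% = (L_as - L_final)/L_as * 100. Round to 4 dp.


Shrinkage = ((198.5-196.5)/198.5)*100 = 1.0076 %


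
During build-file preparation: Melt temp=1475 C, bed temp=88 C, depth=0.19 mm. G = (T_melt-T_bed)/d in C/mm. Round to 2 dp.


G = (1475-88)/0.19 = 7300.0 C/mm


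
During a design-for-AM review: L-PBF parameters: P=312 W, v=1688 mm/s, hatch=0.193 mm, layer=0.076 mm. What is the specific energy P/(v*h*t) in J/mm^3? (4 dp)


Build rate = 1688 * 0.193 * 0.076 = 24.759584 mm^3/s
SE = 312 / 24.759584 = 12.6012 J/mm^3


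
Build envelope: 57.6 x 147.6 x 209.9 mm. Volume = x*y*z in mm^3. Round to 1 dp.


V = 57.6 * 147.6 * 209.9 = 1784519.4 mm^3


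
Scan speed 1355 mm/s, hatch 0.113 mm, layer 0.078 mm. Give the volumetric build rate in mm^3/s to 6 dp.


Rate = 1355 * 0.113 * 0.078 = 11.94297 mm^3/s


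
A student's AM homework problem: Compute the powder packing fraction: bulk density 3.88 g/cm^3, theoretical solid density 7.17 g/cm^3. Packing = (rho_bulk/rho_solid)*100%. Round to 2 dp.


Packing = (3.88/7.17)*100 = 54.11 %


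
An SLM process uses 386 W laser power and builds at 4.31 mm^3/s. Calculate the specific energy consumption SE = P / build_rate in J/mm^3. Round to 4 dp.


SE = 386 / 4.31 = 89.5592 J/mm^3


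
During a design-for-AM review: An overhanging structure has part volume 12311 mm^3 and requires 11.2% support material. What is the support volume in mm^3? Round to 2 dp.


V_support = 12311 * 0.112 = 1378.83 mm^3


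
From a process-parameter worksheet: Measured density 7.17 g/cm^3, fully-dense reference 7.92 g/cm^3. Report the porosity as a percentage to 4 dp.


Porosity = (1-7.17/7.92)*100 = 9.4697 %


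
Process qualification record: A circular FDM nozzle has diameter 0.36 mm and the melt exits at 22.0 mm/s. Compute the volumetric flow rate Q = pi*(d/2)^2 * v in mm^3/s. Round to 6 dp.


A = pi*(0.36/2)^2 = 0.1017876 mm^2
Q = 0.1017876 * 22.0 = 2.239327 mm^3/s


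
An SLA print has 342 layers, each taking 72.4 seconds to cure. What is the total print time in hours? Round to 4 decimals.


t = 342 * 72.4 / 3600 = 6.878 hrs


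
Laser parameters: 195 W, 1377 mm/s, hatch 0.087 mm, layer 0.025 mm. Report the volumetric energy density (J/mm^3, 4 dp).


E = 195 / (1377*0.087*0.025) = 65.1091 J/mm^3


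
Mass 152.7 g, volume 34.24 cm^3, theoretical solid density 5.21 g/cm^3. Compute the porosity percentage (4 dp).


rho_part = 152.7 / 34.24 = 4.45969626 g/cm^3
Porosity = (1 - 4.45969626/5.21)*100 = 14.4012 %


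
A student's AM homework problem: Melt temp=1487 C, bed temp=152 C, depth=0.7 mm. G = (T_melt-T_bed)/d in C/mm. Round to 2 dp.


G = (1487-152)/0.7 = 1907.14 C/mm


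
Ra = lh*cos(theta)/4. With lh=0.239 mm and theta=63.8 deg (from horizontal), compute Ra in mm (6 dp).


Ra = 0.239 * cos(63.8) / 4 = 0.02638 mm


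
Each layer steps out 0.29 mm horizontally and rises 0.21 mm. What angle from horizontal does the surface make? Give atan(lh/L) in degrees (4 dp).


angle = atan(0.21/0.29) = 35.9097 degrees


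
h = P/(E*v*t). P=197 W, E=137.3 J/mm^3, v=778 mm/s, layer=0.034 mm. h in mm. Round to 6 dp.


h = 197 / (137.3*778*0.034) = 0.054242 mm


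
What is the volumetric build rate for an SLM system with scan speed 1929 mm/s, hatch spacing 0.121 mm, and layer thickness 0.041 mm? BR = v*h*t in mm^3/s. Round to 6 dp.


Rate = 1929 * 0.121 * 0.041 = 9.569769 mm^3/s


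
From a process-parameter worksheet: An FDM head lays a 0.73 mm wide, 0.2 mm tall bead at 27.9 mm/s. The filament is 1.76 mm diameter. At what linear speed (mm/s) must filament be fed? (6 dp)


Q = 0.73 * 0.2 * 27.9 = 4.0734 mm^3/s
A_fil = pi*(1.76/2)^2 = 2.43284935 mm^2
v_feed = 4.0734 / 2.43284935 = 1.674333 mm/s


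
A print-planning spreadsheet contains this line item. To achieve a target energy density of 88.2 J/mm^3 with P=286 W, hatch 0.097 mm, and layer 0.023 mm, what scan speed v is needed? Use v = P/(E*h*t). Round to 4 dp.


v = 286 / (88.2*0.097*0.023) = 1453.4426 mm/s


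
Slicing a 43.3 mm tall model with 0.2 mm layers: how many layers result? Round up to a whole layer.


Layers = ceil(43.3/0.2) = 217


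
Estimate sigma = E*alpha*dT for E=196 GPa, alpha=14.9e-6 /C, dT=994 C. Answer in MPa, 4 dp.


sigma = 196*1000 * 14.9e-6 * 994 = 2902.8776 MPa


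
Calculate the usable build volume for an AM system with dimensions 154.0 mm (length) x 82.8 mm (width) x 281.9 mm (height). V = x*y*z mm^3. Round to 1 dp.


V = 154.0 * 82.8 * 281.9 = 3594563.3 mm^3


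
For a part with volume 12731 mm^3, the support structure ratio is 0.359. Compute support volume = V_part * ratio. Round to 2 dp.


V_support = 12731 * 0.359 = 4570.43 mm^3


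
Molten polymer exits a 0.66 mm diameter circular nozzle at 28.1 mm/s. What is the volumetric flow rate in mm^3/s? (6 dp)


A = pi*(0.66/2)^2 = 0.34211944 mm^2
Q = 0.34211944 * 28.1 = 9.613556 mm^3/s


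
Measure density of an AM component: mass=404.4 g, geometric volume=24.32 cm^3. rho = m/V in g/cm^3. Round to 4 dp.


rho = 404.4 / 24.32 = 16.6283 g/cm^3


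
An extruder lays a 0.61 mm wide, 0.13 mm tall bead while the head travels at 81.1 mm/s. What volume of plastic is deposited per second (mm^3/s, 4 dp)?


Rate = 0.61 * 0.13 * 81.1 = 6.4312 mm^3/s


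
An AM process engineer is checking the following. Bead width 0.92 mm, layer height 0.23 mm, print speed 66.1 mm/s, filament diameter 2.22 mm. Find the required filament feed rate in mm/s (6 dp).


Q = 0.92 * 0.23 * 66.1 = 13.98676 mm^3/s
A_fil = pi*(2.22/2)^2 = 3.87075631 mm^2
v_feed = 13.98676 / 3.87075631 = 3.613444 mm/s


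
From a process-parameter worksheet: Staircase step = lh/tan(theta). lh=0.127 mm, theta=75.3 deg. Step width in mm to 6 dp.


step = 0.127 / tan(75.3) = 0.033318 mm


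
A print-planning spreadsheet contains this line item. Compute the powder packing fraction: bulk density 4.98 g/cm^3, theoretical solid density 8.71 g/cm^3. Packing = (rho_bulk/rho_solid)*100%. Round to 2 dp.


Packing = (4.98/8.71)*100 = 57.18 %


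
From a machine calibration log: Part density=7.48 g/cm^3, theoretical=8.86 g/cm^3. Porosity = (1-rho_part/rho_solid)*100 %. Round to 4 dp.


Porosity = (1-7.48/8.86)*100 = 15.5756 %


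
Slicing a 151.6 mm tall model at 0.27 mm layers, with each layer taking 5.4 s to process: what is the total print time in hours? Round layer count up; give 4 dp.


Layers = ceil(151.6/0.27) = 562
t = 562 * 5.4 / 3600 = 0.843 hrs


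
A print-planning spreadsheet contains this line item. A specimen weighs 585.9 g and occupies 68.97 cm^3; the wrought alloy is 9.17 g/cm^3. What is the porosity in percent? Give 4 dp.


rho_part = 585.9 / 68.97 = 8.49499783 g/cm^3
Porosity = (1 - 8.49499783/9.17)*100 = 7.361 %


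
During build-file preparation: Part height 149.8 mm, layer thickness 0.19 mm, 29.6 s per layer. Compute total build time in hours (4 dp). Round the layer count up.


Layers = ceil(149.8/0.19) = 789
t = 789 * 29.6 / 3600 = 6.4873 hrs


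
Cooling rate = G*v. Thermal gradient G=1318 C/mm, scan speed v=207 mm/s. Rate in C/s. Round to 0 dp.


CR = 1318 * 207 = 272826 C/s


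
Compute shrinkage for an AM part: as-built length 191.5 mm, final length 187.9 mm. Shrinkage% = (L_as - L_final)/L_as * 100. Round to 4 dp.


Shrinkage = ((191.5-187.9)/191.5)*100 = 1.8799 %


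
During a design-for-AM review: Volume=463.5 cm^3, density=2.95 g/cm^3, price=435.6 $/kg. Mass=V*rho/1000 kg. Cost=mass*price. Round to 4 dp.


Mass = 463.5*2.95/1000 = 1.367325 kg
Cost = 1.367325 * 435.6 = 595.6068 $


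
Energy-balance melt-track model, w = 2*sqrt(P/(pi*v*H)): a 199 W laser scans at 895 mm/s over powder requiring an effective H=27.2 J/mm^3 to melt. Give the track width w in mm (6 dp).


w = 2*sqrt(199/(pi*895*27.2)) = 0.10202 mm


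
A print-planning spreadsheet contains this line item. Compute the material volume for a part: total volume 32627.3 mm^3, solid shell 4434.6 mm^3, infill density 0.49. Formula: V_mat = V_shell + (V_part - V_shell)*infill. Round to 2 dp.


V_infill = (32627.3 - 4434.6) * 0.49 = 13814.42
V_total = 4434.6 + 13814.42 = 18249.02 mm^3


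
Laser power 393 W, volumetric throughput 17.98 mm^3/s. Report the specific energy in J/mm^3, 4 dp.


SE = 393 / 17.98 = 21.8576 J/mm^3


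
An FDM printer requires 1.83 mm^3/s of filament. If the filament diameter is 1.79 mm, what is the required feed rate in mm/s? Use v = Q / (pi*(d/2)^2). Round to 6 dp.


A = pi*(1.79/2)^2 = 2.516494
v = 1.83 / 2.516494 = 0.727202 mm/s


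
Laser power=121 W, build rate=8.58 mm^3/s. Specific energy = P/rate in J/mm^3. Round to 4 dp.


SE = 121 / 8.58 = 14.1026 J/mm^3


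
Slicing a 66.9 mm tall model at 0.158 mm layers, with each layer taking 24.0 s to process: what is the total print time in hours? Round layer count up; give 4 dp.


Layers = ceil(66.9/0.158) = 424
t = 424 * 24.0 / 3600 = 2.8267 hrs


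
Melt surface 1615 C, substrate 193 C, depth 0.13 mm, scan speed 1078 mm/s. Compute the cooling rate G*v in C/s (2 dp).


G = (1615-193)/0.13 = 10938.46153846 C/mm
CR = 10938.46153846 * 1078 = 11791661.54 C/s


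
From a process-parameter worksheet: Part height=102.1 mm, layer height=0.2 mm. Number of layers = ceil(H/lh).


Layers = ceil(102.1/0.2) = 511


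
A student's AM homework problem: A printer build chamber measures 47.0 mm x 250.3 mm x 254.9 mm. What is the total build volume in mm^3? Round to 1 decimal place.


V = 47.0 * 250.3 * 254.9 = 2998669.1 mm^3


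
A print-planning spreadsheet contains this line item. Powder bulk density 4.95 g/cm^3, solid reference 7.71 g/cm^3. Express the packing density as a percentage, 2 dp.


Packing = (4.95/7.71)*100 = 64.2 %


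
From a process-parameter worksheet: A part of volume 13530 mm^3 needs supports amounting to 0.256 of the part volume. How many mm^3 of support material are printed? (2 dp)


V_support = 13530 * 0.256 = 3463.68 mm^3


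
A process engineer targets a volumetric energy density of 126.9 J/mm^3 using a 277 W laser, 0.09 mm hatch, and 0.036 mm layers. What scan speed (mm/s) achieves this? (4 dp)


v = 277 / (126.9*0.09*0.036) = 673.7102 mm/s


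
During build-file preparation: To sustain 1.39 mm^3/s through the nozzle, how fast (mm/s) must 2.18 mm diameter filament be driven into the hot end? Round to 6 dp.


A = pi*(2.18/2)^2 = 3.732526
v = 1.39 / 3.732526 = 0.372402 mm/s


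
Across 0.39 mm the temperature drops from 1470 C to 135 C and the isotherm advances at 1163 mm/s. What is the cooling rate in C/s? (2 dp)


G = (1470-135)/0.39 = 3423.07692308 C/mm
CR = 3423.07692308 * 1163 = 3981038.46 C/s


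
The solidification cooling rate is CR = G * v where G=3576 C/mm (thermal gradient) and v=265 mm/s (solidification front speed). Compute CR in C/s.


CR = 3576 * 265 = 947640 C/s


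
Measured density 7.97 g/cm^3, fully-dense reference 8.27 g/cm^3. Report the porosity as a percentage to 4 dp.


Porosity = (1-7.97/8.27)*100 = 3.6276 %


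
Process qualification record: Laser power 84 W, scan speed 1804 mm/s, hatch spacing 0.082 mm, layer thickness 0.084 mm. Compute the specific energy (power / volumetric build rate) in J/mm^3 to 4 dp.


Build rate = 1804 * 0.082 * 0.084 = 12.425952 mm^3/s
SE = 84 / 12.425952 = 6.76 J/mm^3


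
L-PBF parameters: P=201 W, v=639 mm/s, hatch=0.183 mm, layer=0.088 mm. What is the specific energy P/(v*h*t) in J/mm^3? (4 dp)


Build rate = 639 * 0.183 * 0.088 = 10.290456 mm^3/s
SE = 201 / 10.290456 = 19.5327 J/mm^3


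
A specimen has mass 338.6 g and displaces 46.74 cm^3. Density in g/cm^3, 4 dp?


rho = 338.6 / 46.74 = 7.2443 g/cm^3


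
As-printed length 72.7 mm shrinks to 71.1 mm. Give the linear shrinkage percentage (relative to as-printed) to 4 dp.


Shrinkage = ((72.7-71.1)/72.7)*100 = 2.2008 %


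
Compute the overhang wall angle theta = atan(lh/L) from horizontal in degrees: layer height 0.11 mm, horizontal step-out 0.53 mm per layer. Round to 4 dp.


angle = atan(0.11/0.53) = 11.7251 degrees


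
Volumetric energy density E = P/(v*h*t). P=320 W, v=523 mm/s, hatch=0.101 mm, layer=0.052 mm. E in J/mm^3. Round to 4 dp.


E = 320 / (523*0.101*0.052) = 116.4994 J/mm^3


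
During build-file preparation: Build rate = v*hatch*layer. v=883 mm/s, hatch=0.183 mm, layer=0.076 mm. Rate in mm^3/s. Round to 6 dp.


Rate = 883 * 0.183 * 0.076 = 12.280764 mm^3/s


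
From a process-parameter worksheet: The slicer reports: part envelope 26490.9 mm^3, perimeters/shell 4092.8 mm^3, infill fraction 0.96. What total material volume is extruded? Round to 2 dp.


V_infill = (26490.9 - 4092.8) * 0.96 = 21502.18
V_total = 4092.8 + 21502.18 = 25594.98 mm^3


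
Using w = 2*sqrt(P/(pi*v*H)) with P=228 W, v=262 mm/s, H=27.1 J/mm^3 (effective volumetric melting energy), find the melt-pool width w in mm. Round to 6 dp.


w = 2*sqrt(228/(pi*262*27.1)) = 0.202203 mm


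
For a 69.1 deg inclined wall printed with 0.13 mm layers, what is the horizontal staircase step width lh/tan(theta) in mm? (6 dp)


step = 0.13 / tan(69.1) = 0.049642 mm


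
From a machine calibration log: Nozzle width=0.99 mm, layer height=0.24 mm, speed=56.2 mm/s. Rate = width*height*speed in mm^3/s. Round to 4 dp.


Rate = 0.99 * 0.24 * 56.2 = 13.3531 mm^3/s


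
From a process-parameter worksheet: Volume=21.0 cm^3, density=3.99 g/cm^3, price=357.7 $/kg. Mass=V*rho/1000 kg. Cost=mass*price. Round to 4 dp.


Mass = 21.0*3.99/1000 = 0.08379 kg
Cost = 0.08379 * 357.7 = 29.9717 $


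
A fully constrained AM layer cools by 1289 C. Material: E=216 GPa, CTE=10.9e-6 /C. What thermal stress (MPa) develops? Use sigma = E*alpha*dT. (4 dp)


sigma = 216*1000 * 10.9e-6 * 1289 = 3034.8216 MPa


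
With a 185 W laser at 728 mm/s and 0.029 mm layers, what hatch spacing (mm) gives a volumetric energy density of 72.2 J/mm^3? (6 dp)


h = 185 / (72.2*728*0.029) = 0.121368 mm


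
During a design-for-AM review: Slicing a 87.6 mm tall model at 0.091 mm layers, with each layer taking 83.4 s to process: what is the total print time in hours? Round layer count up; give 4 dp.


Layers = ceil(87.6/0.091) = 963
t = 963 * 83.4 / 3600 = 22.3095 hrs


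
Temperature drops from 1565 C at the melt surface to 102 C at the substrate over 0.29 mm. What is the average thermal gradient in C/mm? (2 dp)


G = (1565-102)/0.29 = 5044.83 C/mm


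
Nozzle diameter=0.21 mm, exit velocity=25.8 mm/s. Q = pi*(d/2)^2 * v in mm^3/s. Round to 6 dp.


A = pi*(0.21/2)^2 = 0.03463606 mm^2
Q = 0.03463606 * 25.8 = 0.89361 mm^3/s


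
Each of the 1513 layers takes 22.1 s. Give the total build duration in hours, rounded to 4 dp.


t = 1513 * 22.1 / 3600 = 9.2881 hrs


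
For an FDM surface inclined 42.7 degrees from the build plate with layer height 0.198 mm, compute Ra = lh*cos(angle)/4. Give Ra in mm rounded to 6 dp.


Ra = 0.198 * cos(42.7) / 4 = 0.036378 mm


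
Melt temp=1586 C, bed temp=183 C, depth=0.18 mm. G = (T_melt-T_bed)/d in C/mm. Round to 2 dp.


G = (1586-183)/0.18 = 7794.44 C/mm


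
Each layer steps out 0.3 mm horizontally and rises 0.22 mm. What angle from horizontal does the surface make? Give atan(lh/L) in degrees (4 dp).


angle = atan(0.22/0.3) = 36.2538 degrees


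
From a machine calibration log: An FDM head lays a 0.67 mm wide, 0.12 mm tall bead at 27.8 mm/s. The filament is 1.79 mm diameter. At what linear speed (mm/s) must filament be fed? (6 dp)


Q = 0.67 * 0.12 * 27.8 = 2.23512 mm^3/s
A_fil = pi*(1.79/2)^2 = 2.51649426 mm^2
v_feed = 2.23512 / 2.51649426 = 0.888188 mm/s


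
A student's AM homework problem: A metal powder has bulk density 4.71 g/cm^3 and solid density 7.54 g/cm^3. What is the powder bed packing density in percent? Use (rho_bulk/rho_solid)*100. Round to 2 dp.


Packing = (4.71/7.54)*100 = 62.47 %


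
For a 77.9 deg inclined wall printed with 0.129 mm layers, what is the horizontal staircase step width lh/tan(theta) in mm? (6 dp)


step = 0.129 / tan(77.9) = 0.027655 mm


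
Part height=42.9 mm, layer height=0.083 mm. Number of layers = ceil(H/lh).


Layers = ceil(42.9/0.083) = 517


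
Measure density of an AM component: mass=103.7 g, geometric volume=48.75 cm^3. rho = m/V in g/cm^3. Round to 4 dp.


rho = 103.7 / 48.75 = 2.1272 g/cm^3


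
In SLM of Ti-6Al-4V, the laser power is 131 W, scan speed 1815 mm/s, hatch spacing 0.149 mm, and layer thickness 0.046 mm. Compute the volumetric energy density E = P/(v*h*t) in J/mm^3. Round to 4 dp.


E = 131 / (1815*0.149*0.046) = 10.5305 J/mm^3


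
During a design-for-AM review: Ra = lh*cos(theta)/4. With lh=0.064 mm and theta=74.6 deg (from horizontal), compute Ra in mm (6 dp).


Ra = 0.064 * cos(74.6) / 4 = 0.004249 mm


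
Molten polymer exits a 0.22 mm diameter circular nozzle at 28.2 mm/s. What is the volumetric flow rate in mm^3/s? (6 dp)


A = pi*(0.22/2)^2 = 0.03801327 mm^2
Q = 0.03801327 * 28.2 = 1.071974 mm^3/s


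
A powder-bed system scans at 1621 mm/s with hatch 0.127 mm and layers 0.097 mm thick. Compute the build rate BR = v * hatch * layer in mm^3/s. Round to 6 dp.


Rate = 1621 * 0.127 * 0.097 = 19.969099 mm^3/s


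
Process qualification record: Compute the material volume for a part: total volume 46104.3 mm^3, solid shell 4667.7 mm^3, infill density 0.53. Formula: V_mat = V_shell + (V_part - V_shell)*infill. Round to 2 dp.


V_infill = (46104.3 - 4667.7) * 0.53 = 21961.4
V_total = 4667.7 + 21961.4 = 26629.1 mm^3


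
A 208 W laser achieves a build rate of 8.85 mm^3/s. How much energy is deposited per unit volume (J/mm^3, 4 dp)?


SE = 208 / 8.85 = 23.5028 J/mm^3


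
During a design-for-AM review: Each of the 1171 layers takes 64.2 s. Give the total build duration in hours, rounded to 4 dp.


t = 1171 * 64.2 / 3600 = 20.8828 hrs


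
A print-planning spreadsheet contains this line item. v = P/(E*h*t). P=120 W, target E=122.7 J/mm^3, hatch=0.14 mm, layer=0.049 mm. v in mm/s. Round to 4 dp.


v = 120 / (122.7*0.14*0.049) = 142.5649 mm/s


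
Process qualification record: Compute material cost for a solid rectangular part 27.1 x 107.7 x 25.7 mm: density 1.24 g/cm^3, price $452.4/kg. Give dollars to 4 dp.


V = 27.1 * 107.7 * 25.7 = 75009.819 mm^3 = 75.009819 cm^3
Mass = 75.009819 * 1.24 / 1000 = 0.09301218 kg
Cost = 0.09301218 * 452.4 = 42.0787 $


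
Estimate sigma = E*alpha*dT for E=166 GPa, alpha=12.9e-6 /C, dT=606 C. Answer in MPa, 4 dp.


sigma = 166*1000 * 12.9e-6 * 606 = 1297.6884 MPa
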